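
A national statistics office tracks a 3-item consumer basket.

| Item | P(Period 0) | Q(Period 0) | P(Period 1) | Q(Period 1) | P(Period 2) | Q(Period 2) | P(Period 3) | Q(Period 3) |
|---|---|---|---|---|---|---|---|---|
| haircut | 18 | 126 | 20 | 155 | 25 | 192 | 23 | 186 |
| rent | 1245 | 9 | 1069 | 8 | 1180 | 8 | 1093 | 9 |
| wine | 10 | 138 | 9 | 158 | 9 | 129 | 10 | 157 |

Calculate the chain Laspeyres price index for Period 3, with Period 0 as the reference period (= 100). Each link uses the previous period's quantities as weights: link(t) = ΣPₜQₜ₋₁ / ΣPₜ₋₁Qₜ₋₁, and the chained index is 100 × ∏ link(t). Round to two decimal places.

95.29

Link Period 0→Period 1:
ΣP(Period 1)Q(Period 0) = 20×126 + 1069×9 + 9×138 = 2520 + 9621 + 1242 = 13383
ΣP(Period 0)Q(Period 0) = 18×126 + 1245×9 + 10×138 = 2268 + 11205 + 1380 = 14853
link = 13383/14853 = 0.901030
Link Period 1→Period 2:
ΣP(Period 2)Q(Period 1) = 25×155 + 1180×8 + 9×158 = 3875 + 9440 + 1422 = 14737
ΣP(Period 1)Q(Period 1) = 20×155 + 1069×8 + 9×158 = 3100 + 8552 + 1422 = 13074
link = 14737/13074 = 1.127199
Link Period 2→Period 3:
ΣP(Period 3)Q(Period 2) = 23×192 + 1093×8 + 10×129 = 4416 + 8744 + 1290 = 14450
ΣP(Period 2)Q(Period 2) = 25×192 + 1180×8 + 9×129 = 4800 + 9440 + 1161 = 15401
link = 14450/15401 = 0.938251
Chained index = 100 × 0.901030 × 1.127199 × 0.938251 = 95.2925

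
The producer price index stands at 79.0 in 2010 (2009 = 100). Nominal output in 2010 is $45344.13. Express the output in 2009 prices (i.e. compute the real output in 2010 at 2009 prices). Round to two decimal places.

57397.63

Real = Nominal ÷ (Index/100) = 45344.13 ÷ (79.0/100)
     = 45344.13 ÷ 0.790 = 57397.6329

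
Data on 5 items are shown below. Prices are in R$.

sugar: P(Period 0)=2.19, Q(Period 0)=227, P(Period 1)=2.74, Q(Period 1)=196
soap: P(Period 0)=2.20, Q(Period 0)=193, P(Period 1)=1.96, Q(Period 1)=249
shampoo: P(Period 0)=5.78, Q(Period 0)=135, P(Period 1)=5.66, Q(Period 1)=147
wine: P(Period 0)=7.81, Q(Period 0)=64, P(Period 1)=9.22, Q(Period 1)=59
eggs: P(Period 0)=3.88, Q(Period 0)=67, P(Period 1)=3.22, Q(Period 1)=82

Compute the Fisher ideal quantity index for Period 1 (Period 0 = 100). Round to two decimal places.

Laspeyres component (base-period weights):
ΣP(Period 0)Q(Period 1) = 2.19×196 + 2.20×249 + 5.78×147 + 7.81×59 + 3.88×82 = 429.24 + 547.8 + 849.66 + 460.79 + 318.16 = 2605.65
ΣP(Period 0)Q(Period 0) = 2.19×227 + 2.20×193 + 5.78×135 + 7.81×64 + 3.88×67 = 497.13 + 424.6 + 780.3 + 499.84 + 259.96 = 2461.83
L = 2605.65 / 2461.83 × 100 = 105.8420
Paasche component (current-period weights):
ΣP(Period 1)Q(Period 1) = 2.74×196 + 1.96×249 + 5.66×147 + 9.22×59 + 3.22×82 = 537.04 + 488.04 + 832.02 + 543.98 + 264.04 = 2665.12
ΣP(Period 1)Q(Period 0) = 2.74×227 + 1.96×193 + 5.66×135 + 9.22×64 + 3.22×67 = 621.98 + 378.28 + 764.1 + 590.08 + 215.74 = 2570.18
P = 2665.12 / 2570.18 × 100 = 103.6939
Fisher = √(L × P) = √(105.8420 × 103.6939) = 104.7624

104.76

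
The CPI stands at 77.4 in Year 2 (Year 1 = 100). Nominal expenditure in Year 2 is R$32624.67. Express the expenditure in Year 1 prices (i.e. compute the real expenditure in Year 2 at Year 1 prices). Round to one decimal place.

42150.7

Real = Nominal ÷ (Index/100) = 32624.67 ÷ (77.4/100)
     = 32624.67 ÷ 0.774 = 42150.7364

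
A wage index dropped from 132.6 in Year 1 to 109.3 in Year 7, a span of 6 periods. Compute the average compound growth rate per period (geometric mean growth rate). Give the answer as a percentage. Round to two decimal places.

Growth factor = (109.3/132.6)^(1/6) = (0.824284)^(1/6) = 0.968306
Growth rate = 0.968306 − 1 = -0.031694 = -3.1694%

-3.17%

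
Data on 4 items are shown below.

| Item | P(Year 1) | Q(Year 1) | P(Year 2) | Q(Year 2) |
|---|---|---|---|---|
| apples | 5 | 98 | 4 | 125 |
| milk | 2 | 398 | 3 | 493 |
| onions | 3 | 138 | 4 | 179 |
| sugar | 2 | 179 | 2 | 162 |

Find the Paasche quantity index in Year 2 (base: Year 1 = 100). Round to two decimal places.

120.95

Paasche quantity index uses current-period prices as weights.
ΣP(Year 2)·Q(Year 2) = 4×125 + 3×493 + 4×179 + 2×162 = 500 + 1479 + 716 + 324 = 3019
ΣP(Year 2)·Q(Year 1) = 4×98 + 3×398 + 4×138 + 2×179 = 392 + 1194 + 552 + 358 = 2496
Index = 3019 / 2496 × 100 = 120.9535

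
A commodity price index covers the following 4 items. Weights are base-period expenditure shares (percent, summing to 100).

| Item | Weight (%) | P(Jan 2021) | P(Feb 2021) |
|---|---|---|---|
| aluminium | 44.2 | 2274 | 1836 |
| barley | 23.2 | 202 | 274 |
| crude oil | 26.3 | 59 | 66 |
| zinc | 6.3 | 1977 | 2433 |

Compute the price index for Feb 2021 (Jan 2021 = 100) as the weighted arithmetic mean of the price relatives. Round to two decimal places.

aluminium: 44.2 × (1836/2274) = 44.2 × 0.807388 = 35.6865
barley: 23.2 × (274/202) = 23.2 × 1.356436 = 31.4693
crude oil: 26.3 × (66/59) = 26.3 × 1.118644 = 29.4203
zinc: 6.3 × (2433/1977) = 6.3 × 1.230653 = 7.7531
Index = Σ wᵢ·(p₁ᵢ/p₀ᵢ) = 35.6865 + 31.4693 + 29.4203 + 7.7531 = 104.3293

104.33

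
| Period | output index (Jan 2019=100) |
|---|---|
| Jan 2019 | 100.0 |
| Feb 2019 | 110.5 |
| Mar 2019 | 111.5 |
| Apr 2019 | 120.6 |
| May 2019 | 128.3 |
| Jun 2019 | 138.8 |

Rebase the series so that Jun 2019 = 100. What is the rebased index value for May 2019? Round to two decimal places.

92.44

Rebased(May 2019) = 128.3 / 138.8 × 100 = 92.4352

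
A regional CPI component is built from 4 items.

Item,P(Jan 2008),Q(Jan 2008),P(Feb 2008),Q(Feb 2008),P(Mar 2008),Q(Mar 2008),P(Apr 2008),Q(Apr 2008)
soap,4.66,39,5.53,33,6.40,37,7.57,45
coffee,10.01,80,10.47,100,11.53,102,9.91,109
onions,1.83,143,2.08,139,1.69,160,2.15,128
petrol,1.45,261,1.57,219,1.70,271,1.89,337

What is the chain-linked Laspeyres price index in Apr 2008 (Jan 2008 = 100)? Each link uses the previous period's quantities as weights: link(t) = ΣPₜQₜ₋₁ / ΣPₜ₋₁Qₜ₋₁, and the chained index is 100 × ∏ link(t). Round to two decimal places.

Link Jan 2008→Feb 2008:
ΣP(Feb 2008)Q(Jan 2008) = 5.53×39 + 10.47×80 + 2.08×143 + 1.57×261 = 215.67 + 837.6 + 297.44 + 409.77 = 1760.48
ΣP(Jan 2008)Q(Jan 2008) = 4.66×39 + 10.01×80 + 1.83×143 + 1.45×261 = 181.74 + 800.8 + 261.69 + 378.45 = 1622.68
link = 1760.48/1622.68 = 1.084921
Link Feb 2008→Mar 2008:
ΣP(Mar 2008)Q(Feb 2008) = 6.40×33 + 11.53×100 + 1.69×139 + 1.70×219 = 211.2 + 1153 + 234.91 + 372.3 = 1971.41
ΣP(Feb 2008)Q(Feb 2008) = 5.53×33 + 10.47×100 + 2.08×139 + 1.57×219 = 182.49 + 1047 + 289.12 + 343.83 = 1862.44
link = 1971.41/1862.44 = 1.058509
Link Mar 2008→Apr 2008:
ΣP(Apr 2008)Q(Mar 2008) = 7.57×37 + 9.91×102 + 2.15×160 + 1.89×271 = 280.09 + 1010.82 + 344 + 512.19 = 2147.1
ΣP(Mar 2008)Q(Mar 2008) = 6.40×37 + 11.53×102 + 1.69×160 + 1.70×271 = 236.8 + 1176.06 + 270.4 + 460.7 = 2143.96
link = 2147.1/2143.96 = 1.001465
Chained index = 100 × 1.084921 × 1.058509 × 1.001465 = 115.0081

115.01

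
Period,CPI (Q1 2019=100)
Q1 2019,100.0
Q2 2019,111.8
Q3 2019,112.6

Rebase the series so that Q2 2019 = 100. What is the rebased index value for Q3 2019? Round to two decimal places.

100.72

Rebased(Q3 2019) = 112.6 / 111.8 × 100 = 100.7156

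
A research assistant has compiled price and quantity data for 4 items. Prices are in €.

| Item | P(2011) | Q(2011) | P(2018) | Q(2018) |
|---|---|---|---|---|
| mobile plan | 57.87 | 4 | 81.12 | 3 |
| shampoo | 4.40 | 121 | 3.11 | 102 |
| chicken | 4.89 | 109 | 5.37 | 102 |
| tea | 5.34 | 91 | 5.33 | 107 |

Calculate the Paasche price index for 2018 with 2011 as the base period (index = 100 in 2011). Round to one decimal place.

Paasche price index uses current-period quantities as weights.
ΣP(2018)·Q(2018) = 81.12×3 + 3.11×102 + 5.37×102 + 5.33×107 = 243.36 + 317.22 + 547.74 + 570.31 = 1678.63
ΣP(2011)·Q(2018) = 57.87×3 + 4.40×102 + 4.89×102 + 5.34×107 = 173.61 + 448.8 + 498.78 + 571.38 = 1692.57
Index = 1678.63 / 1692.57 × 100 = 99.1764

99.2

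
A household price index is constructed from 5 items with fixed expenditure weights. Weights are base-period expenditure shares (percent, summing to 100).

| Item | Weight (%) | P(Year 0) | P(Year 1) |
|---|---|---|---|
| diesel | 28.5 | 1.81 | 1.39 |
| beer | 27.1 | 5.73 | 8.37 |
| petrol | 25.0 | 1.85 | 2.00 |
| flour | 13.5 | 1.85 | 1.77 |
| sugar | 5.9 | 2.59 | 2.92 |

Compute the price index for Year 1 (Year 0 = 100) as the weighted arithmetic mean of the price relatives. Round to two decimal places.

diesel: 28.5 × (1.39/1.81) = 28.5 × 0.767956 = 21.8867
beer: 27.1 × (8.37/5.73) = 27.1 × 1.460733 = 39.5859
petrol: 25.0 × (2.00/1.85) = 25.0 × 1.081081 = 27.0270
flour: 13.5 × (1.77/1.85) = 13.5 × 0.956757 = 12.9162
sugar: 5.9 × (2.92/2.59) = 5.9 × 1.127413 = 6.6517
Index = Σ wᵢ·(p₁ᵢ/p₀ᵢ) = 21.8867 + 39.5859 + 27.0270 + 12.9162 + 6.6517 = 108.0676

108.07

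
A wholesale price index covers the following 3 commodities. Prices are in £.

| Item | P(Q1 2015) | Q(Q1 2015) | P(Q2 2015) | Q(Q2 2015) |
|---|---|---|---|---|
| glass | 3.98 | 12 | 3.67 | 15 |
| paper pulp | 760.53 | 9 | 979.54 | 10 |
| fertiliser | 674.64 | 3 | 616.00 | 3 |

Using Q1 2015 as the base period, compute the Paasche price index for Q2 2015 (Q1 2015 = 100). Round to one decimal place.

Paasche price index uses current-period quantities as weights.
ΣP(Q2 2015)·Q(Q2 2015) = 3.67×15 + 979.54×10 + 616.00×3 = 55.05 + 9795.4 + 1848 = 11698.45
ΣP(Q1 2015)·Q(Q2 2015) = 3.98×15 + 760.53×10 + 674.64×3 = 59.7 + 7605.3 + 2023.92 = 9688.92
Index = 11698.45 / 9688.92 × 100 = 120.7405

120.7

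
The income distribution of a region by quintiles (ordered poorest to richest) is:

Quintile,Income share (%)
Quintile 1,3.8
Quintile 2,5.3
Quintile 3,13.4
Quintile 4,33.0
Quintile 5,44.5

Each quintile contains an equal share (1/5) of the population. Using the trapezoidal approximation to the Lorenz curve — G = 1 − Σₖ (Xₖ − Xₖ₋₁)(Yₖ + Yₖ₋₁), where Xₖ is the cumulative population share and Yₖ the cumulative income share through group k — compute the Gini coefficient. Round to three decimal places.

0.436

Cumulative income shares Yₖ: 0.0380, 0.0910, 0.2250, 0.5550, 1.0000
Σ (Xₖ−Xₖ₋₁)(Yₖ+Yₖ₋₁) = (1/5)(0.0380+0.0000) + (1/5)(0.0910+0.0380) + (1/5)(0.2250+0.0910) + (1/5)(0.5550+0.2250) + (1/5)(1.0000+0.5550)
  = 0.0076 + 0.0258 + 0.0632 + 0.1560 + 0.3110 = 0.5636
G = 1 − 0.5636 = 0.4364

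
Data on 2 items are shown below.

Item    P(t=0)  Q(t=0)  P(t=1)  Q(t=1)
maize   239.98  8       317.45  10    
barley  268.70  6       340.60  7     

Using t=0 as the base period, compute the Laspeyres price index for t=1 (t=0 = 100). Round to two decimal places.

129.76

Laspeyres price index uses base-period quantities as weights.
ΣP(t=1)·Q(t=0) = 317.45×8 + 340.60×6 = 2539.6 + 2043.6 = 4583.2
ΣP(t=0)·Q(t=0) = 239.98×8 + 268.70×6 = 1919.84 + 1612.2 = 3532.04
Index = 4583.2 / 3532.04 × 100 = 129.7607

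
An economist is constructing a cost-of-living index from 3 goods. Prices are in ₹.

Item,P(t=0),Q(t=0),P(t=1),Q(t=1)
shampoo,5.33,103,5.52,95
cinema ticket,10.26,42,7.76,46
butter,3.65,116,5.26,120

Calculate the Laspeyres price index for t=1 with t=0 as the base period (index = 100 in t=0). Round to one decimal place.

Laspeyres price index uses base-period quantities as weights.
ΣP(t=1)·Q(t=0) = 5.52×103 + 7.76×42 + 5.26×116 = 568.56 + 325.92 + 610.16 = 1504.64
ΣP(t=0)·Q(t=0) = 5.33×103 + 10.26×42 + 3.65×116 = 548.99 + 430.92 + 423.4 = 1403.31
Index = 1504.64 / 1403.31 × 100 = 107.2208

107.2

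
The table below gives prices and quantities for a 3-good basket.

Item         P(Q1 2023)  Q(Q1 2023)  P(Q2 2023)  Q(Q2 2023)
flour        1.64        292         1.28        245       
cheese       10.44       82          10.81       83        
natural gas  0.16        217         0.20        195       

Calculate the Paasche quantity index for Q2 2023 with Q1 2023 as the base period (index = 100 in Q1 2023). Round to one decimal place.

Paasche quantity index uses current-period prices as weights.
ΣP(Q2 2023)·Q(Q2 2023) = 1.28×245 + 10.81×83 + 0.20×195 = 313.6 + 897.23 + 39 = 1249.83
ΣP(Q2 2023)·Q(Q1 2023) = 1.28×292 + 10.81×82 + 0.20×217 = 373.76 + 886.42 + 43.4 = 1303.58
Index = 1249.83 / 1303.58 × 100 = 95.8767

95.9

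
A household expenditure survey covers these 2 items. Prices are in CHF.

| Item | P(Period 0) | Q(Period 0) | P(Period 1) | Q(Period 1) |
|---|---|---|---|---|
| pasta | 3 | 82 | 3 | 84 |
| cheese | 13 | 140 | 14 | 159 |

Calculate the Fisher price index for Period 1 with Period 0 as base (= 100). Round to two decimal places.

Laspeyres component (base-period weights):
ΣP(Period 1)Q(Period 0) = 3×82 + 14×140 = 246 + 1960 = 2206
ΣP(Period 0)Q(Period 0) = 3×82 + 13×140 = 246 + 1820 = 2066
L = 2206 / 2066 × 100 = 106.7764
Paasche component (current-period weights):
ΣP(Period 1)Q(Period 1) = 3×84 + 14×159 = 252 + 2226 = 2478
ΣP(Period 0)Q(Period 1) = 3×84 + 13×159 = 252 + 2067 = 2319
P = 2478 / 2319 × 100 = 106.8564
Fisher = √(L × P) = √(106.7764 × 106.8564) = 106.8164

106.82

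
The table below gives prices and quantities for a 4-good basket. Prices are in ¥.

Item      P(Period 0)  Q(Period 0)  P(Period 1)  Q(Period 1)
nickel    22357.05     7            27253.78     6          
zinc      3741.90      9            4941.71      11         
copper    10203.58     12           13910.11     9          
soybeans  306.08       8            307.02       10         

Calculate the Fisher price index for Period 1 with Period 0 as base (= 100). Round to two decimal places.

128.27

Laspeyres component (base-period weights):
ΣP(Period 1)Q(Period 0) = 27253.78×7 + 4941.71×9 + 13910.11×12 + 307.02×8 = 190776.46 + 44475.39 + 166921.32 + 2456.16 = 404629.33
ΣP(Period 0)Q(Period 0) = 22357.05×7 + 3741.90×9 + 10203.58×12 + 306.08×8 = 156499.35 + 33677.1 + 122442.96 + 2448.64 = 315068.05
L = 404629.33 / 315068.05 × 100 = 128.4260
Paasche component (current-period weights):
ΣP(Period 1)Q(Period 1) = 27253.78×6 + 4941.71×11 + 13910.11×9 + 307.02×10 = 163522.68 + 54358.81 + 125190.99 + 3070.2 = 346142.68
ΣP(Period 0)Q(Period 1) = 22357.05×6 + 3741.90×11 + 10203.58×9 + 306.08×10 = 134142.3 + 41160.9 + 91832.22 + 3060.8 = 270196.22
P = 346142.68 / 270196.22 × 100 = 128.1079
Fisher = √(L × P) = √(128.4260 × 128.1079) = 128.2669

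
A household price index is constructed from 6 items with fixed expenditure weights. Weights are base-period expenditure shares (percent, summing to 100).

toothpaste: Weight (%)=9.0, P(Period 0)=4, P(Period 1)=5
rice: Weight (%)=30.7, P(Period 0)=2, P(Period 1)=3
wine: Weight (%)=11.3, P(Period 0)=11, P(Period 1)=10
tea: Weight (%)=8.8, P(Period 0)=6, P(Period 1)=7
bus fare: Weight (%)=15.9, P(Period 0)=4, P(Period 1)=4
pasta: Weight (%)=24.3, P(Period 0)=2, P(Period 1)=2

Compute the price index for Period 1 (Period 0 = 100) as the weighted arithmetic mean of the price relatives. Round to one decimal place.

toothpaste: 9.0 × (5/4) = 9.0 × 1.250000 = 11.2500
rice: 30.7 × (3/2) = 30.7 × 1.500000 = 46.0500
wine: 11.3 × (10/11) = 11.3 × 0.909091 = 10.2727
tea: 8.8 × (7/6) = 8.8 × 1.166667 = 10.2667
bus fare: 15.9 × (4/4) = 15.9 × 1.000000 = 15.9000
pasta: 24.3 × (2/2) = 24.3 × 1.000000 = 24.3000
Index = Σ wᵢ·(p₁ᵢ/p₀ᵢ) = 11.2500 + 46.0500 + 10.2727 + 10.2667 + 15.9000 + 24.3000 = 118.0394

118.0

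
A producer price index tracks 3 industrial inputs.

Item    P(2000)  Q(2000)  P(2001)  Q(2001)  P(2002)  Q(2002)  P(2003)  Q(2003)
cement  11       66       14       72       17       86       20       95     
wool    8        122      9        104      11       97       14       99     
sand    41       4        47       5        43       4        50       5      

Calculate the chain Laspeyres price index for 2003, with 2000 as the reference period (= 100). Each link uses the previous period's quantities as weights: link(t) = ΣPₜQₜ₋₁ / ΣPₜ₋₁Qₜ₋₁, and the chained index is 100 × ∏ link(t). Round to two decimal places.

170.39

Link 2000→2001:
ΣP(2001)Q(2000) = 14×66 + 9×122 + 47×4 = 924 + 1098 + 188 = 2210
ΣP(2000)Q(2000) = 11×66 + 8×122 + 41×4 = 726 + 976 + 164 = 1866
link = 2210/1866 = 1.184352
Link 2001→2002:
ΣP(2002)Q(2001) = 17×72 + 11×104 + 43×5 = 1224 + 1144 + 215 = 2583
ΣP(2001)Q(2001) = 14×72 + 9×104 + 47×5 = 1008 + 936 + 235 = 2179
link = 2583/2179 = 1.185406
Link 2002→2003:
ΣP(2003)Q(2002) = 20×86 + 14×97 + 50×4 = 1720 + 1358 + 200 = 3278
ΣP(2002)Q(2002) = 17×86 + 11×97 + 43×4 = 1462 + 1067 + 172 = 2701
link = 3278/2701 = 1.213625
Chained index = 100 × 1.184352 × 1.185406 × 1.213625 = 170.3853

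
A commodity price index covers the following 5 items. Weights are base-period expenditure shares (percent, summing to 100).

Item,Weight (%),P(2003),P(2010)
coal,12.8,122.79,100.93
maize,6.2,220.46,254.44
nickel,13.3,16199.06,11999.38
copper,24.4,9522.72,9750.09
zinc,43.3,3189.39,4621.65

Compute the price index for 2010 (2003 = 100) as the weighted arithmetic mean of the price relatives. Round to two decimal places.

coal: 12.8 × (100.93/122.79) = 12.8 × 0.821972 = 10.5212
maize: 6.2 × (254.44/220.46) = 6.2 × 1.154132 = 7.1556
nickel: 13.3 × (11999.38/16199.06) = 13.3 × 0.740745 = 9.8519
copper: 24.4 × (9750.09/9522.72) = 24.4 × 1.023877 = 24.9826
zinc: 43.3 × (4621.65/3189.39) = 43.3 × 1.449070 = 62.7447
Index = Σ wᵢ·(p₁ᵢ/p₀ᵢ) = 10.5212 + 7.1556 + 9.8519 + 24.9826 + 62.7447 = 115.2561

115.26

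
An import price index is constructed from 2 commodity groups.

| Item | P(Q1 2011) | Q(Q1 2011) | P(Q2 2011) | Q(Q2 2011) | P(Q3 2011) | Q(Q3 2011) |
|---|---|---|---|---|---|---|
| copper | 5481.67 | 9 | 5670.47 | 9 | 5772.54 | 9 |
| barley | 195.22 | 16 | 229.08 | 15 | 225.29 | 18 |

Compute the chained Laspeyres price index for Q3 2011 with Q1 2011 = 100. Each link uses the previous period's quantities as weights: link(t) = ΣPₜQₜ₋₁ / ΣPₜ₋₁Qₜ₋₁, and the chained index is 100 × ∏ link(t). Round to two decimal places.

105.92

Link Q1 2011→Q2 2011:
ΣP(Q2 2011)Q(Q1 2011) = 5670.47×9 + 229.08×16 = 51034.23 + 3665.28 = 54699.51
ΣP(Q1 2011)Q(Q1 2011) = 5481.67×9 + 195.22×16 = 49335.03 + 3123.52 = 52458.55
link = 54699.51/52458.55 = 1.042719
Link Q2 2011→Q3 2011:
ΣP(Q3 2011)Q(Q2 2011) = 5772.54×9 + 225.29×15 = 51952.86 + 3379.35 = 55332.21
ΣP(Q2 2011)Q(Q2 2011) = 5670.47×9 + 229.08×15 = 51034.23 + 3436.2 = 54470.43
link = 55332.21/54470.43 = 1.015821
Chained index = 100 × 1.042719 × 1.015821 = 105.9216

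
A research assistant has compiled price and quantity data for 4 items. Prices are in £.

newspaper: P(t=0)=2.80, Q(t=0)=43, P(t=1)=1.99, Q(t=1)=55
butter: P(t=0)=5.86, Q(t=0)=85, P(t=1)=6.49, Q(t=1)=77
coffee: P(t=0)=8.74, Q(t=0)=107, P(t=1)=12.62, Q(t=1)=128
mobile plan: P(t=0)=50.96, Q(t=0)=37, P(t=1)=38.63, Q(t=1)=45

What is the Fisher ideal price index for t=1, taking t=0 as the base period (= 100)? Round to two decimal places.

99.00

Laspeyres component (base-period weights):
ΣP(t=1)Q(t=0) = 1.99×43 + 6.49×85 + 12.62×107 + 38.63×37 = 85.57 + 551.65 + 1350.34 + 1429.31 = 3416.87
ΣP(t=0)Q(t=0) = 2.80×43 + 5.86×85 + 8.74×107 + 50.96×37 = 120.4 + 498.1 + 935.18 + 1885.52 = 3439.2
L = 3416.87 / 3439.2 × 100 = 99.3507
Paasche component (current-period weights):
ΣP(t=1)Q(t=1) = 1.99×55 + 6.49×77 + 12.62×128 + 38.63×45 = 109.45 + 499.73 + 1615.36 + 1738.35 = 3962.89
ΣP(t=0)Q(t=1) = 2.80×55 + 5.86×77 + 8.74×128 + 50.96×45 = 154 + 451.22 + 1118.72 + 2293.2 = 4017.14
P = 3962.89 / 4017.14 × 100 = 98.6495
Fisher = √(L × P) = √(99.3507 × 98.6495) = 98.9995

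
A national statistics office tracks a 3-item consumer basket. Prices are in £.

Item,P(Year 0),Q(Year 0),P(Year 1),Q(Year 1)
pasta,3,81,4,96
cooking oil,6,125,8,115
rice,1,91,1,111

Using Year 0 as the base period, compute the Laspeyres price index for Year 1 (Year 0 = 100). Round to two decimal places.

130.54

Laspeyres price index uses base-period quantities as weights.
ΣP(Year 1)·Q(Year 0) = 4×81 + 8×125 + 1×91 = 324 + 1000 + 91 = 1415
ΣP(Year 0)·Q(Year 0) = 3×81 + 6×125 + 1×91 = 243 + 750 + 91 = 1084
Index = 1415 / 1084 × 100 = 130.5351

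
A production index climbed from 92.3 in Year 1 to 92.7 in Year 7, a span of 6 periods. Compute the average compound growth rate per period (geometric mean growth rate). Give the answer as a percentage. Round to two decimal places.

0.07%

Growth factor = (92.7/92.3)^(1/6) = (1.004334)^(1/6) = 1.000721
Growth rate = 1.000721 − 1 = 0.000721 = 0.0721%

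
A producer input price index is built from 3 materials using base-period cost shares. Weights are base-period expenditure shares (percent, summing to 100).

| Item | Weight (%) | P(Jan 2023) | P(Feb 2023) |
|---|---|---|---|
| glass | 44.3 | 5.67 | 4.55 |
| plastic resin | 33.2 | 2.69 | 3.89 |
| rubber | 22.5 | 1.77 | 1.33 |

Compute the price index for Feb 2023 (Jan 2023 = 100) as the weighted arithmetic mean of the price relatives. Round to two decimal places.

100.47

glass: 44.3 × (4.55/5.67) = 44.3 × 0.802469 = 35.5494
plastic resin: 33.2 × (3.89/2.69) = 33.2 × 1.446097 = 48.0104
rubber: 22.5 × (1.33/1.77) = 22.5 × 0.751412 = 16.9068
Index = Σ wᵢ·(p₁ᵢ/p₀ᵢ) = 35.5494 + 48.0104 + 16.9068 = 100.4666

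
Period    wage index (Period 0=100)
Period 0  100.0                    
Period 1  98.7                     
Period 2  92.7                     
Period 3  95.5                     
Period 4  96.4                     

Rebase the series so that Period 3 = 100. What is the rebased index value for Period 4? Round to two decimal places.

100.94

Rebased(Period 4) = 96.4 / 95.5 × 100 = 100.9424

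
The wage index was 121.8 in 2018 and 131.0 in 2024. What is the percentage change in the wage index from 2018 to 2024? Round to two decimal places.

7.55%

Change = (131.0 − 121.8) / 121.8 × 100
       = 9.2 / 121.8 × 100 = 7.5534%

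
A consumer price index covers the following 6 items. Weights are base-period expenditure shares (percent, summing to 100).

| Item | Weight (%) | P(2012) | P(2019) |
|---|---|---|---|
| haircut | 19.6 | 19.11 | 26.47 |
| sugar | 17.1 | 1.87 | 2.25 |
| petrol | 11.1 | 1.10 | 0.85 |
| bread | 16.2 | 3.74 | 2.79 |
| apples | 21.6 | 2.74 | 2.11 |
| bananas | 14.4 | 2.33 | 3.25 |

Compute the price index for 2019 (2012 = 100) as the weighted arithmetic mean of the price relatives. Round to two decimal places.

105.11

haircut: 19.6 × (26.47/19.11) = 19.6 × 1.385139 = 27.1487
sugar: 17.1 × (2.25/1.87) = 17.1 × 1.203209 = 20.5749
petrol: 11.1 × (0.85/1.10) = 11.1 × 0.772727 = 8.5773
bread: 16.2 × (2.79/3.74) = 16.2 × 0.745989 = 12.0850
apples: 21.6 × (2.11/2.74) = 21.6 × 0.770073 = 16.6336
bananas: 14.4 × (3.25/2.33) = 14.4 × 1.394850 = 20.0858
Index = Σ wᵢ·(p₁ᵢ/p₀ᵢ) = 27.1487 + 20.5749 + 8.5773 + 12.0850 + 16.6336 + 20.0858 = 105.1053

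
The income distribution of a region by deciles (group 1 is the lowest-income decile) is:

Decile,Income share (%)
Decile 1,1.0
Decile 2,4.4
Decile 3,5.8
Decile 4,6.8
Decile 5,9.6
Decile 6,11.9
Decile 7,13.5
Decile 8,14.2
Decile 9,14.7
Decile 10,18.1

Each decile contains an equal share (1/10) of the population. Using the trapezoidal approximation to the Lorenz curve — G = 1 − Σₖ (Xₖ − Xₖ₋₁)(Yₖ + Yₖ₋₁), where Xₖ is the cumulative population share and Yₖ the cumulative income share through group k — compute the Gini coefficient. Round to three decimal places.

Cumulative income shares Yₖ: 0.0100, 0.0540, 0.1120, 0.1800, 0.2760, 0.3950, 0.5300, 0.6720, 0.8190, 1.0000
Σ (Xₖ−Xₖ₋₁)(Yₖ+Yₖ₋₁) = (1/10)(0.0100+0.0000) + (1/10)(0.0540+0.0100) + (1/10)(0.1120+0.0540) + (1/10)(0.1800+0.1120) + (1/10)(0.2760+0.1800) + (1/10)(0.3950+0.2760) + (1/10)(0.5300+0.3950) + (1/10)(0.6720+0.5300) + (1/10)(0.8190+0.6720) + (1/10)(1.0000+0.8190)
  = 0.0010 + 0.0064 + 0.0166 + 0.0292 + 0.0456 + 0.0671 + 0.0925 + 0.1202 + 0.1491 + 0.1819 = 0.7096
G = 1 − 0.7096 = 0.2904

0.290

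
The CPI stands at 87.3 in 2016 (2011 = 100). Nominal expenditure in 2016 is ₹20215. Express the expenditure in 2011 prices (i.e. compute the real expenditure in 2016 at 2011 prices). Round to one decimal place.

23155.8

Real = Nominal ÷ (Index/100) = 20215 ÷ (87.3/100)
     = 20215 ÷ 0.873 = 23155.7847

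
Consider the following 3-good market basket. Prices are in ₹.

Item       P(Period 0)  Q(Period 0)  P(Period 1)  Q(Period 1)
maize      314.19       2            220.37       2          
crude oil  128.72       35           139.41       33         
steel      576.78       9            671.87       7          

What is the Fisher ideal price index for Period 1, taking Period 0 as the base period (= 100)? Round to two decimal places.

109.71

Laspeyres component (base-period weights):
ΣP(Period 1)Q(Period 0) = 220.37×2 + 139.41×35 + 671.87×9 = 440.74 + 4879.35 + 6046.83 = 11366.92
ΣP(Period 0)Q(Period 0) = 314.19×2 + 128.72×35 + 576.78×9 = 628.38 + 4505.2 + 5191.02 = 10324.6
L = 11366.92 / 10324.6 × 100 = 110.0955
Paasche component (current-period weights):
ΣP(Period 1)Q(Period 1) = 220.37×2 + 139.41×33 + 671.87×7 = 440.74 + 4600.53 + 4703.09 = 9744.36
ΣP(Period 0)Q(Period 1) = 314.19×2 + 128.72×33 + 576.78×7 = 628.38 + 4247.76 + 4037.46 = 8913.6
P = 9744.36 / 8913.6 × 100 = 109.3201
Fisher = √(L × P) = √(110.0955 × 109.3201) = 109.7071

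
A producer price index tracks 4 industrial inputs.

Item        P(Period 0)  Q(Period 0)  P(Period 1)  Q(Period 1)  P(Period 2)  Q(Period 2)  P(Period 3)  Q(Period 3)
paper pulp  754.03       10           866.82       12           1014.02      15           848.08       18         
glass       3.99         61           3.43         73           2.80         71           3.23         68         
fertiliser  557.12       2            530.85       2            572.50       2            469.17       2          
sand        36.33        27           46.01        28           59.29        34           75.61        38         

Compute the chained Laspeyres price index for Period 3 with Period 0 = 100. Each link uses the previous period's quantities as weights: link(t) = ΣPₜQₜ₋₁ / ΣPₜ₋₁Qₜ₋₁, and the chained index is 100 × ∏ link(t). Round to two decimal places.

117.11

Link Period 0→Period 1:
ΣP(Period 1)Q(Period 0) = 866.82×10 + 3.43×61 + 530.85×2 + 46.01×27 = 8668.2 + 209.23 + 1061.7 + 1242.27 = 11181.4
ΣP(Period 0)Q(Period 0) = 754.03×10 + 3.99×61 + 557.12×2 + 36.33×27 = 7540.3 + 243.39 + 1114.24 + 980.91 = 9878.84
link = 11181.4/9878.84 = 1.131854
Link Period 1→Period 2:
ΣP(Period 2)Q(Period 1) = 1014.02×12 + 2.80×73 + 572.50×2 + 59.29×28 = 12168.24 + 204.4 + 1145 + 1660.12 = 15177.76
ΣP(Period 1)Q(Period 1) = 866.82×12 + 3.43×73 + 530.85×2 + 46.01×28 = 10401.84 + 250.39 + 1061.7 + 1288.28 = 13002.21
link = 15177.76/13002.21 = 1.167322
Link Period 2→Period 3:
ΣP(Period 3)Q(Period 2) = 848.08×15 + 3.23×71 + 469.17×2 + 75.61×34 = 12721.2 + 229.33 + 938.34 + 2570.74 = 16459.61
ΣP(Period 2)Q(Period 2) = 1014.02×15 + 2.80×71 + 572.50×2 + 59.29×34 = 15210.3 + 198.8 + 1145 + 2015.86 = 18569.96
link = 16459.61/18569.96 = 0.886357
Chained index = 100 × 1.131854 × 1.167322 × 0.886357 = 117.1087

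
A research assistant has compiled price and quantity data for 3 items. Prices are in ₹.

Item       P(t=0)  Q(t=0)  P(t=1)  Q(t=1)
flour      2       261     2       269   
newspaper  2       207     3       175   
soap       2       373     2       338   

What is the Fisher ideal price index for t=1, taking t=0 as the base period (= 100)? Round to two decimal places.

Laspeyres component (base-period weights):
ΣP(t=1)Q(t=0) = 2×261 + 3×207 + 2×373 = 522 + 621 + 746 = 1889
ΣP(t=0)Q(t=0) = 2×261 + 2×207 + 2×373 = 522 + 414 + 746 = 1682
L = 1889 / 1682 × 100 = 112.3068
Paasche component (current-period weights):
ΣP(t=1)Q(t=1) = 2×269 + 3×175 + 2×338 = 538 + 525 + 676 = 1739
ΣP(t=0)Q(t=1) = 2×269 + 2×175 + 2×338 = 538 + 350 + 676 = 1564
P = 1739 / 1564 × 100 = 111.1893
Fisher = √(L × P) = √(112.3068 × 111.1893) = 111.7466

111.75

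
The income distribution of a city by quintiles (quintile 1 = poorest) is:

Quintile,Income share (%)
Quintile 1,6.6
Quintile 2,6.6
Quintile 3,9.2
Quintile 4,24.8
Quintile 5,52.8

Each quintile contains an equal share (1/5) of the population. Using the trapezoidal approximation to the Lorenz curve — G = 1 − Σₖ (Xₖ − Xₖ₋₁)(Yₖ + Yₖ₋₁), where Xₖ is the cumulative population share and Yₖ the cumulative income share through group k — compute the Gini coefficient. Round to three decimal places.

0.442

Cumulative income shares Yₖ: 0.0660, 0.1320, 0.2240, 0.4720, 1.0000
Σ (Xₖ−Xₖ₋₁)(Yₖ+Yₖ₋₁) = (1/5)(0.0660+0.0000) + (1/5)(0.1320+0.0660) + (1/5)(0.2240+0.1320) + (1/5)(0.4720+0.2240) + (1/5)(1.0000+0.4720)
  = 0.0132 + 0.0396 + 0.0712 + 0.1392 + 0.2944 = 0.5576
G = 1 − 0.5576 = 0.4424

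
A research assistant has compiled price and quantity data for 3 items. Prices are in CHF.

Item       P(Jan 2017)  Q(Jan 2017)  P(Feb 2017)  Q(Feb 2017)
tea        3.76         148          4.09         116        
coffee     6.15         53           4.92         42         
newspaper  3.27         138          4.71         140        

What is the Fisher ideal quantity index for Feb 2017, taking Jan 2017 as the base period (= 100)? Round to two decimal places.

Laspeyres component (base-period weights):
ΣP(Jan 2017)Q(Feb 2017) = 3.76×116 + 6.15×42 + 3.27×140 = 436.16 + 258.3 + 457.8 = 1152.26
ΣP(Jan 2017)Q(Jan 2017) = 3.76×148 + 6.15×53 + 3.27×138 = 556.48 + 325.95 + 451.26 = 1333.69
L = 1152.26 / 1333.69 × 100 = 86.3964
Paasche component (current-period weights):
ΣP(Feb 2017)Q(Feb 2017) = 4.09×116 + 4.92×42 + 4.71×140 = 474.44 + 206.64 + 659.4 = 1340.48
ΣP(Feb 2017)Q(Jan 2017) = 4.09×148 + 4.92×53 + 4.71×138 = 605.32 + 260.76 + 649.98 = 1516.06
P = 1340.48 / 1516.06 × 100 = 88.4187
Fisher = √(L × P) = √(86.3964 × 88.4187) = 87.4017

87.40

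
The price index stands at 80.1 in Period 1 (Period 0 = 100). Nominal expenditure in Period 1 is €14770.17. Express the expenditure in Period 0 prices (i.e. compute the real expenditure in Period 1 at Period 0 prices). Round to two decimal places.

Real = Nominal ÷ (Index/100) = 14770.17 ÷ (80.1/100)
     = 14770.17 ÷ 0.801 = 18439.6629

18439.66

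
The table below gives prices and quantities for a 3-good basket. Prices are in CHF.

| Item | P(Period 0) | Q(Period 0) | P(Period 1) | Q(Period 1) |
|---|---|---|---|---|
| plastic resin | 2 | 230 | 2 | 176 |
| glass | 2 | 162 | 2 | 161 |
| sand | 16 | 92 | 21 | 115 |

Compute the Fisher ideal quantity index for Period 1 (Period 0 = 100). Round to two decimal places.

112.58

Laspeyres component (base-period weights):
ΣP(Period 0)Q(Period 1) = 2×176 + 2×161 + 16×115 = 352 + 322 + 1840 = 2514
ΣP(Period 0)Q(Period 0) = 2×230 + 2×162 + 16×92 = 460 + 324 + 1472 = 2256
L = 2514 / 2256 × 100 = 111.4362
Paasche component (current-period weights):
ΣP(Period 1)Q(Period 1) = 2×176 + 2×161 + 21×115 = 352 + 322 + 2415 = 3089
ΣP(Period 1)Q(Period 0) = 2×230 + 2×162 + 21×92 = 460 + 324 + 1932 = 2716
P = 3089 / 2716 × 100 = 113.7334
Fisher = √(L × P) = √(111.4362 × 113.7334) = 112.5789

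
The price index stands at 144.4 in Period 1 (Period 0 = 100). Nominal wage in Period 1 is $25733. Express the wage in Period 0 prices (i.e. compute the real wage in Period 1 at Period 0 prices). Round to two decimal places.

Real = Nominal ÷ (Index/100) = 25733 ÷ (144.4/100)
     = 25733 ÷ 1.444 = 17820.6371

17820.64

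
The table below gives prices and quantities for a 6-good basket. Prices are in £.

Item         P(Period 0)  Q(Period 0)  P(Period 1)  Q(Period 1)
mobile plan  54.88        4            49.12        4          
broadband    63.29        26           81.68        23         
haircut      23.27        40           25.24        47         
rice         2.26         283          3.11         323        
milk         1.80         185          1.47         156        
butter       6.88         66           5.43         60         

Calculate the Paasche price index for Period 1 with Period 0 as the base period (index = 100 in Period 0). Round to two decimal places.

Paasche price index uses current-period quantities as weights.
ΣP(Period 1)·Q(Period 1) = 49.12×4 + 81.68×23 + 25.24×47 + 3.11×323 + 1.47×156 + 5.43×60 = 196.48 + 1878.64 + 1186.28 + 1004.53 + 229.32 + 325.8 = 4821.05
ΣP(Period 0)·Q(Period 1) = 54.88×4 + 63.29×23 + 23.27×47 + 2.26×323 + 1.80×156 + 6.88×60 = 219.52 + 1455.67 + 1093.69 + 729.98 + 280.8 + 412.8 = 4192.46
Index = 4821.05 / 4192.46 × 100 = 114.9933

114.99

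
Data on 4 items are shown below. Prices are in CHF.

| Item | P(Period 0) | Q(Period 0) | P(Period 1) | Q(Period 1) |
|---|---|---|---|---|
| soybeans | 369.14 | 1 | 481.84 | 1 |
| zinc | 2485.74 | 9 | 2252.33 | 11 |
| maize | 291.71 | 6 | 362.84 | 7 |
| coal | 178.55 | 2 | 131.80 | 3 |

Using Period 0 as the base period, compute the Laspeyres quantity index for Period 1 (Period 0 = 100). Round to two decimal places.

Laspeyres quantity index uses base-period prices as weights.
ΣP(Period 0)·Q(Period 1) = 369.14×1 + 2485.74×11 + 291.71×7 + 178.55×3 = 369.14 + 27343.14 + 2041.97 + 535.65 = 30289.9
ΣP(Period 0)·Q(Period 0) = 369.14×1 + 2485.74×9 + 291.71×6 + 178.55×2 = 369.14 + 22371.66 + 1750.26 + 357.1 = 24848.16
Index = 30289.9 / 24848.16 × 100 = 121.9000

121.90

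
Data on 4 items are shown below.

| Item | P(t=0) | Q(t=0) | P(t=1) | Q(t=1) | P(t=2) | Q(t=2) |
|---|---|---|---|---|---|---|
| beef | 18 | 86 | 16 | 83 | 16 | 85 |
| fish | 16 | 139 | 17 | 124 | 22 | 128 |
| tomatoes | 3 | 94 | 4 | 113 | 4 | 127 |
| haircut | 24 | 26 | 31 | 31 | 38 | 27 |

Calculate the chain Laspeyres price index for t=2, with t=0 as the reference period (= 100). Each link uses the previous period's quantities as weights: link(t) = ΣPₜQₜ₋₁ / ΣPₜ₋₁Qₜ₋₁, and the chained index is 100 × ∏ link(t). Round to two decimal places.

123.35

Link t=0→t=1:
ΣP(t=1)Q(t=0) = 16×86 + 17×139 + 4×94 + 31×26 = 1376 + 2363 + 376 + 806 = 4921
ΣP(t=0)Q(t=0) = 18×86 + 16×139 + 3×94 + 24×26 = 1548 + 2224 + 282 + 624 = 4678
link = 4921/4678 = 1.051945
Link t=1→t=2:
ΣP(t=2)Q(t=1) = 16×83 + 22×124 + 4×113 + 38×31 = 1328 + 2728 + 452 + 1178 = 5686
ΣP(t=1)Q(t=1) = 16×83 + 17×124 + 4×113 + 31×31 = 1328 + 2108 + 452 + 961 = 4849
link = 5686/4849 = 1.172613
Chained index = 100 × 1.051945 × 1.172613 = 123.3525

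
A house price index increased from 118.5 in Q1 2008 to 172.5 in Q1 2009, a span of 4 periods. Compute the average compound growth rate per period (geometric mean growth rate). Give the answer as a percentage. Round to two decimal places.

9.84%

Growth factor = (172.5/118.5)^(1/4) = (1.455696)^(1/4) = 1.098418
Growth rate = 1.098418 − 1 = 0.098418 = 9.8418%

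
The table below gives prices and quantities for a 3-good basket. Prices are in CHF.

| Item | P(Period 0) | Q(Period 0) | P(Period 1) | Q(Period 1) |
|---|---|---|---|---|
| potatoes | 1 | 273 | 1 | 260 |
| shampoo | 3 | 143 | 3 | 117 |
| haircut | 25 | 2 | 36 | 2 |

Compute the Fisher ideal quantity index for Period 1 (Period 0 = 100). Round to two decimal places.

Laspeyres component (base-period weights):
ΣP(Period 0)Q(Period 1) = 1×260 + 3×117 + 25×2 = 260 + 351 + 50 = 661
ΣP(Period 0)Q(Period 0) = 1×273 + 3×143 + 25×2 = 273 + 429 + 50 = 752
L = 661 / 752 × 100 = 87.8989
Paasche component (current-period weights):
ΣP(Period 1)Q(Period 1) = 1×260 + 3×117 + 36×2 = 260 + 351 + 72 = 683
ΣP(Period 1)Q(Period 0) = 1×273 + 3×143 + 36×2 = 273 + 429 + 72 = 774
P = 683 / 774 × 100 = 88.2429
Fisher = √(L × P) = √(87.8989 × 88.2429) = 88.0707

88.07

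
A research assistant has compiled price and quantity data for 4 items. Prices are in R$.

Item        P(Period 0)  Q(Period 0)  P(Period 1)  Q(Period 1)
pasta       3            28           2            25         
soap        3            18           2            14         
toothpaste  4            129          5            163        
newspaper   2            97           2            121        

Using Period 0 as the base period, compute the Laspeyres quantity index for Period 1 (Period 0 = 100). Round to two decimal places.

119.22

Laspeyres quantity index uses base-period prices as weights.
ΣP(Period 0)·Q(Period 1) = 3×25 + 3×14 + 4×163 + 2×121 = 75 + 42 + 652 + 242 = 1011
ΣP(Period 0)·Q(Period 0) = 3×28 + 3×18 + 4×129 + 2×97 = 84 + 54 + 516 + 194 = 848
Index = 1011 / 848 × 100 = 119.2217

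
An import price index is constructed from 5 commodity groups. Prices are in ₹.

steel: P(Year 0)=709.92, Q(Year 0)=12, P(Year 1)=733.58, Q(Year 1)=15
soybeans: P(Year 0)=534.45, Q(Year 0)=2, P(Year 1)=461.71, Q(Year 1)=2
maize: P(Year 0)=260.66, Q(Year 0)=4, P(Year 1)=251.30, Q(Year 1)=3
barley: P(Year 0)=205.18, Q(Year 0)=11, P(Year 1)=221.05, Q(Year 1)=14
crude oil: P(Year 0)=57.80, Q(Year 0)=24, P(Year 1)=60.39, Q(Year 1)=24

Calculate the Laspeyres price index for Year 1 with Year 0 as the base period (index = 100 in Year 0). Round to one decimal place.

102.4

Laspeyres price index uses base-period quantities as weights.
ΣP(Year 1)·Q(Year 0) = 733.58×12 + 461.71×2 + 251.30×4 + 221.05×11 + 60.39×24 = 8802.96 + 923.42 + 1005.2 + 2431.55 + 1449.36 = 14612.49
ΣP(Year 0)·Q(Year 0) = 709.92×12 + 534.45×2 + 260.66×4 + 205.18×11 + 57.80×24 = 8519.04 + 1068.9 + 1042.64 + 2256.98 + 1387.2 = 14274.76
Index = 14612.49 / 14274.76 × 100 = 102.3659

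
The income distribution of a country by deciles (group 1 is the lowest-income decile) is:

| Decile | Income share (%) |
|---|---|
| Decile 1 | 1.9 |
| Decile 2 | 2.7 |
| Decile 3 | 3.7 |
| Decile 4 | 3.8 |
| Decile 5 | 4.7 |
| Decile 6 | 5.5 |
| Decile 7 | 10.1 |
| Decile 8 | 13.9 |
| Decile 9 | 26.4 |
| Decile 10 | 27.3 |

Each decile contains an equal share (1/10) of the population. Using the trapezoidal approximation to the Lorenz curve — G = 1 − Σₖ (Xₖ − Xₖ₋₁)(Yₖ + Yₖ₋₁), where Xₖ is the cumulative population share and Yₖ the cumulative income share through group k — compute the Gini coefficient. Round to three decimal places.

Cumulative income shares Yₖ: 0.0190, 0.0460, 0.0830, 0.1210, 0.1680, 0.2230, 0.3240, 0.4630, 0.7270, 1.0000
Σ (Xₖ−Xₖ₋₁)(Yₖ+Yₖ₋₁) = (1/10)(0.0190+0.0000) + (1/10)(0.0460+0.0190) + (1/10)(0.0830+0.0460) + (1/10)(0.1210+0.0830) + (1/10)(0.1680+0.1210) + (1/10)(0.2230+0.1680) + (1/10)(0.3240+0.2230) + (1/10)(0.4630+0.3240) + (1/10)(0.7270+0.4630) + (1/10)(1.0000+0.7270)
  = 0.0019 + 0.0065 + 0.0129 + 0.0204 + 0.0289 + 0.0391 + 0.0547 + 0.0787 + 0.1190 + 0.1727 = 0.5348
G = 1 − 0.5348 = 0.4652

0.465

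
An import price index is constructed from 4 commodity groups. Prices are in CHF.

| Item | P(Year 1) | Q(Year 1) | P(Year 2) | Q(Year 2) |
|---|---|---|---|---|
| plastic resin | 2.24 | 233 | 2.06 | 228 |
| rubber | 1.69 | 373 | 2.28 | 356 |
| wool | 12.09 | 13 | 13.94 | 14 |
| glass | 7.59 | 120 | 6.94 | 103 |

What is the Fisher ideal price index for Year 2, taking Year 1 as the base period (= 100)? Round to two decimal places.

Laspeyres component (base-period weights):
ΣP(Year 2)Q(Year 1) = 2.06×233 + 2.28×373 + 13.94×13 + 6.94×120 = 479.98 + 850.44 + 181.22 + 832.8 = 2344.44
ΣP(Year 1)Q(Year 1) = 2.24×233 + 1.69×373 + 12.09×13 + 7.59×120 = 521.92 + 630.37 + 157.17 + 910.8 = 2220.26
L = 2344.44 / 2220.26 × 100 = 105.5930
Paasche component (current-period weights):
ΣP(Year 2)Q(Year 2) = 2.06×228 + 2.28×356 + 13.94×14 + 6.94×103 = 469.68 + 811.68 + 195.16 + 714.82 = 2191.34
ΣP(Year 1)Q(Year 2) = 2.24×228 + 1.69×356 + 12.09×14 + 7.59×103 = 510.72 + 601.64 + 169.26 + 781.77 = 2063.39
P = 2191.34 / 2063.39 × 100 = 106.2010
Fisher = √(L × P) = √(105.5930 × 106.2010) = 105.8966

105.90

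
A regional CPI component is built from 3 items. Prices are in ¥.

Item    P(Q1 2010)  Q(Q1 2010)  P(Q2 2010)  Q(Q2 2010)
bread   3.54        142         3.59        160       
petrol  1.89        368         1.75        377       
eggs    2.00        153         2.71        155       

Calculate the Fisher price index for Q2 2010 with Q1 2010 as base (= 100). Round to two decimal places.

Laspeyres component (base-period weights):
ΣP(Q2 2010)Q(Q1 2010) = 3.59×142 + 1.75×368 + 2.71×153 = 509.78 + 644 + 414.63 = 1568.41
ΣP(Q1 2010)Q(Q1 2010) = 3.54×142 + 1.89×368 + 2.00×153 = 502.68 + 695.52 + 306 = 1504.2
L = 1568.41 / 1504.2 × 100 = 104.2687
Paasche component (current-period weights):
ΣP(Q2 2010)Q(Q2 2010) = 3.59×160 + 1.75×377 + 2.71×155 = 574.4 + 659.75 + 420.05 = 1654.2
ΣP(Q1 2010)Q(Q2 2010) = 3.54×160 + 1.89×377 + 2.00×155 = 566.4 + 712.53 + 310 = 1588.93
P = 1654.2 / 1588.93 × 100 = 104.1078
Fisher = √(L × P) = √(104.2687 × 104.1078) = 104.1882

104.19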